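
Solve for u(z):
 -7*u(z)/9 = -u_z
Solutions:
 u(z) = C1*exp(7*z/9)


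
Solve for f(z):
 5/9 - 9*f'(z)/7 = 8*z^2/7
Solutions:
 f(z) = C1 - 8*z^3/27 + 35*z/81


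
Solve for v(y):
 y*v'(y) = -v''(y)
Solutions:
 v(y) = C1 + C2*erf(sqrt(2)*y/2)


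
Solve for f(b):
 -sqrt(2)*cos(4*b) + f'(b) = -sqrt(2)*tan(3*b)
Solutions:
 f(b) = C1 + sqrt(2)*log(cos(3*b))/3 + sqrt(2)*sin(4*b)/4


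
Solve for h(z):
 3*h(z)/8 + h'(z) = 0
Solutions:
 h(z) = C1*exp(-3*z/8)


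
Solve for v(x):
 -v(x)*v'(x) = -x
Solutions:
 v(x) = -sqrt(C1 + x^2)
 v(x) = sqrt(C1 + x^2)


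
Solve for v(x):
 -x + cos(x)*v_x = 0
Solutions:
 v(x) = C1 + Integral(x/cos(x), x)


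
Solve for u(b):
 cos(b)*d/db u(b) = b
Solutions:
 u(b) = C1 + Integral(b/cos(b), b)


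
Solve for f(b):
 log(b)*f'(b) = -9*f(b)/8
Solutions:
 f(b) = C1*exp(-9*li(b)/8)


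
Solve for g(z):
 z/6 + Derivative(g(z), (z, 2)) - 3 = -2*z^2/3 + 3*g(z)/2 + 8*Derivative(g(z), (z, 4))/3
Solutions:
 g(z) = 4*z^2/9 + z/9 + (C1*sin(sqrt(3)*z*sin(atan(sqrt(15))/2)/2) + C2*cos(sqrt(3)*z*sin(atan(sqrt(15))/2)/2))*exp(-sqrt(3)*z*cos(atan(sqrt(15))/2)/2) + (C3*sin(sqrt(3)*z*sin(atan(sqrt(15))/2)/2) + C4*cos(sqrt(3)*z*sin(atan(sqrt(15))/2)/2))*exp(sqrt(3)*z*cos(atan(sqrt(15))/2)/2) - 38/27


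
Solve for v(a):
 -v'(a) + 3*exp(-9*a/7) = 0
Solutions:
 v(a) = C1 - 7*exp(-9*a/7)/3


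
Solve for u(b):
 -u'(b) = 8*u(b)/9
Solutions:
 u(b) = C1*exp(-8*b/9)


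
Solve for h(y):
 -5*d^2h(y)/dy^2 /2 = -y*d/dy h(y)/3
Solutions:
 h(y) = C1 + C2*erfi(sqrt(15)*y/15)


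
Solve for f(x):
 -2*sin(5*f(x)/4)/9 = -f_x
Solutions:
 -2*x/9 + 2*log(cos(5*f(x)/4) - 1)/5 - 2*log(cos(5*f(x)/4) + 1)/5 = C1


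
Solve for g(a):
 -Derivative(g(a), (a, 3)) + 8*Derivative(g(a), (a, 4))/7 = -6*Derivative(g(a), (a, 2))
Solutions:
 g(a) = C1 + C2*a + (C3*sin(sqrt(1295)*a/16) + C4*cos(sqrt(1295)*a/16))*exp(7*a/16)


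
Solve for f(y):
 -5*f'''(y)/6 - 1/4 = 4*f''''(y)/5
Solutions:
 f(y) = C1 + C2*y + C3*y^2 + C4*exp(-25*y/24) - y^3/20


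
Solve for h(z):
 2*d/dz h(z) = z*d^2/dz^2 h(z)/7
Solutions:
 h(z) = C1 + C2*z^15


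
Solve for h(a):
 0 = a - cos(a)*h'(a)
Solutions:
 h(a) = C1 + Integral(a/cos(a), a)


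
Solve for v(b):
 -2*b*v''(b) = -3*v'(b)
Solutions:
 v(b) = C1 + C2*b^(5/2)


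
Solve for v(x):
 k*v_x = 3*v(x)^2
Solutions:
 v(x) = -k/(C1*k + 3*x)


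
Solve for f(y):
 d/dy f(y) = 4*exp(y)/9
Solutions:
 f(y) = C1 + 4*exp(y)/9


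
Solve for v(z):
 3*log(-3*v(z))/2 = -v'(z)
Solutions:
 2*Integral(1/(log(-_y) + log(3)), (_y, v(z)))/3 = C1 - z


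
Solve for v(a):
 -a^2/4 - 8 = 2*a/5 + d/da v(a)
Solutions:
 v(a) = C1 - a^3/12 - a^2/5 - 8*a


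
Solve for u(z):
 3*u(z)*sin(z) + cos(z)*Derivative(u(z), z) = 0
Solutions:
 u(z) = C1*cos(z)^3


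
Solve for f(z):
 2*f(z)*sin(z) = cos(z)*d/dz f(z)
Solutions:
 f(z) = C1/cos(z)^2


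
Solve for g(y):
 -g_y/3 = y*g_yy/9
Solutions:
 g(y) = C1 + C2/y^2


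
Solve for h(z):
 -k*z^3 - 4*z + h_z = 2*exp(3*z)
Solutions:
 h(z) = C1 + k*z^4/4 + 2*z^2 + 2*exp(3*z)/3


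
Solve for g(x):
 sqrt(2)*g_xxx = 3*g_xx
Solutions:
 g(x) = C1 + C2*x + C3*exp(3*sqrt(2)*x/2)


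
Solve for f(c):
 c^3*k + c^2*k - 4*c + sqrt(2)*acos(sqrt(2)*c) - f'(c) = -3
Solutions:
 f(c) = C1 + c^4*k/4 + c^3*k/3 - 2*c^2 + 3*c + sqrt(2)*(c*acos(sqrt(2)*c) - sqrt(2)*sqrt(1 - 2*c^2)/2)


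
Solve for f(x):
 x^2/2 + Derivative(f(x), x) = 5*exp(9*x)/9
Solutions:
 f(x) = C1 - x^3/6 + 5*exp(9*x)/81


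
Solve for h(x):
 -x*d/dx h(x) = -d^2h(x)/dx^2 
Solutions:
 h(x) = C1 + C2*erfi(sqrt(2)*x/2)


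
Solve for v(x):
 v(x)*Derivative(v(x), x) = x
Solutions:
 v(x) = -sqrt(C1 + x^2)
 v(x) = sqrt(C1 + x^2)


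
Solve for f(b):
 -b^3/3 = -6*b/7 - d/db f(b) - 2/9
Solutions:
 f(b) = C1 + b^4/12 - 3*b^2/7 - 2*b/9


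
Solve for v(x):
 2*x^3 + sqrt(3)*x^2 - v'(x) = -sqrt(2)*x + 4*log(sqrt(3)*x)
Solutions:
 v(x) = C1 + x^4/2 + sqrt(3)*x^3/3 + sqrt(2)*x^2/2 - 4*x*log(x) - x*log(9) + 4*x


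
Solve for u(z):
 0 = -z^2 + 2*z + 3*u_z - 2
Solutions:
 u(z) = C1 + z^3/9 - z^2/3 + 2*z/3


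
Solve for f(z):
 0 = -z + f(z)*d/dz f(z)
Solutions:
 f(z) = -sqrt(C1 + z^2)
 f(z) = sqrt(C1 + z^2)


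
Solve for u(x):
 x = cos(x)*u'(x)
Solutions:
 u(x) = C1 + Integral(x/cos(x), x)


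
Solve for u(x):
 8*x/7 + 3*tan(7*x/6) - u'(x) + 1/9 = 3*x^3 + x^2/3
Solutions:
 u(x) = C1 - 3*x^4/4 - x^3/9 + 4*x^2/7 + x/9 - 18*log(cos(7*x/6))/7


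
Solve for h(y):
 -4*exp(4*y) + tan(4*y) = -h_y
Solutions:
 h(y) = C1 + exp(4*y) + log(cos(4*y))/4


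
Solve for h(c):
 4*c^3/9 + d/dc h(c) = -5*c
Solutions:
 h(c) = C1 - c^4/9 - 5*c^2/2


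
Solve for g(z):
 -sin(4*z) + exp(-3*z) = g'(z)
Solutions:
 g(z) = C1 + cos(4*z)/4 - exp(-3*z)/3


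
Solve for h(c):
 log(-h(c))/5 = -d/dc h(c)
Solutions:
 -li(-h(c)) = C1 - c/5


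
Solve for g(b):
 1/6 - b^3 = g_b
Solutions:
 g(b) = C1 - b^4/4 + b/6


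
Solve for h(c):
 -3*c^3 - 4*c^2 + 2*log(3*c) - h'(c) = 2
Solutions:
 h(c) = C1 - 3*c^4/4 - 4*c^3/3 + 2*c*log(c) - 4*c + 2*c*log(3)


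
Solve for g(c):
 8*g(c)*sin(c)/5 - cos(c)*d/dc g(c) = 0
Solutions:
 g(c) = C1/cos(c)^(8/5)


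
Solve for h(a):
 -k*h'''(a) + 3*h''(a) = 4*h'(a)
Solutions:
 h(a) = C1 + C2*exp(a*(3 - sqrt(9 - 16*k))/(2*k)) + C3*exp(a*(sqrt(9 - 16*k) + 3)/(2*k))


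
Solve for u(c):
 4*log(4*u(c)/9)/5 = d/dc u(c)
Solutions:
 -5*Integral(1/(log(_y) - 2*log(3) + 2*log(2)), (_y, u(c)))/4 = C1 - c


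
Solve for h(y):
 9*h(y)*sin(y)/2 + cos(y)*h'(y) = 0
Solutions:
 h(y) = C1*cos(y)^(9/2)


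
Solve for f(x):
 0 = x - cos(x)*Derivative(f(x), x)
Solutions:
 f(x) = C1 + Integral(x/cos(x), x)


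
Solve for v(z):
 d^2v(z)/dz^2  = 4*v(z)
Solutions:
 v(z) = C1*exp(-2*z) + C2*exp(2*z)


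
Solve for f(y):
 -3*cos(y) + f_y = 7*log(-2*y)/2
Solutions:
 f(y) = C1 + 7*y*log(-y)/2 - 7*y/2 + 7*y*log(2)/2 + 3*sin(y)


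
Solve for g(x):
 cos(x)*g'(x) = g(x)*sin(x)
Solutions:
 g(x) = C1/cos(x)


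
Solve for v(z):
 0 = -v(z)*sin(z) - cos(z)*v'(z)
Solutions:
 v(z) = C1*cos(z)


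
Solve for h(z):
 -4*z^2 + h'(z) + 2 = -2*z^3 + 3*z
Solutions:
 h(z) = C1 - z^4/2 + 4*z^3/3 + 3*z^2/2 - 2*z


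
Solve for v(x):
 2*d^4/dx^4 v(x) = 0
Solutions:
 v(x) = C1 + C2*x + C3*x^2 + C4*x^3


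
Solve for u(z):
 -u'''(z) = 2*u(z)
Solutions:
 u(z) = C3*exp(-2^(1/3)*z) + (C1*sin(2^(1/3)*sqrt(3)*z/2) + C2*cos(2^(1/3)*sqrt(3)*z/2))*exp(2^(1/3)*z/2)


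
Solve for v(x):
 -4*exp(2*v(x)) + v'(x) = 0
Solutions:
 v(x) = log(-sqrt(-1/(C1 + 4*x))) - log(2)/2
 v(x) = log(-1/(C1 + 4*x))/2 - log(2)/2


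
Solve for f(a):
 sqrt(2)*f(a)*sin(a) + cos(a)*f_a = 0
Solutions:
 f(a) = C1*cos(a)^(sqrt(2))


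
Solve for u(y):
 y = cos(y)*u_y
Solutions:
 u(y) = C1 + Integral(y/cos(y), y)


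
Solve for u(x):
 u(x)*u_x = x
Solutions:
 u(x) = -sqrt(C1 + x^2)
 u(x) = sqrt(C1 + x^2)


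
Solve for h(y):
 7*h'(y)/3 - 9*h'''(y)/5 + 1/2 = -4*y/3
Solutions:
 h(y) = C1 + C2*exp(-sqrt(105)*y/9) + C3*exp(sqrt(105)*y/9) - 2*y^2/7 - 3*y/14


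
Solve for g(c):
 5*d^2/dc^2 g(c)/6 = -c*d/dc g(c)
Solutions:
 g(c) = C1 + C2*erf(sqrt(15)*c/5)


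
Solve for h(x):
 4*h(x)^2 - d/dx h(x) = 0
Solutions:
 h(x) = -1/(C1 + 4*x)


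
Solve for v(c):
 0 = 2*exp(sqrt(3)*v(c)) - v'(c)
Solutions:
 v(c) = sqrt(3)*(2*log(-1/(C1 + 2*c)) - log(3))/6


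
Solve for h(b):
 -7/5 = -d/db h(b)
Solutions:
 h(b) = C1 + 7*b/5


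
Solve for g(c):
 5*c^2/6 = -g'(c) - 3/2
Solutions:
 g(c) = C1 - 5*c^3/18 - 3*c/2


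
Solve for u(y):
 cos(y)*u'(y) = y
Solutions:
 u(y) = C1 + Integral(y/cos(y), y)


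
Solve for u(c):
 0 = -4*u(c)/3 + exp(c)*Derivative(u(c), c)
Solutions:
 u(c) = C1*exp(-4*exp(-c)/3)


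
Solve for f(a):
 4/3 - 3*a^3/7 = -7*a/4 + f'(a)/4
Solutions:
 f(a) = C1 - 3*a^4/7 + 7*a^2/2 + 16*a/3


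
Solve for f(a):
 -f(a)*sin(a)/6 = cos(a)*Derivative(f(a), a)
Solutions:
 f(a) = C1*cos(a)^(1/6)


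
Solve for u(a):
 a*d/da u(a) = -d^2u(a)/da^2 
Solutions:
 u(a) = C1 + C2*erf(sqrt(2)*a/2)


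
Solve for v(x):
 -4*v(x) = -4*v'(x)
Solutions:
 v(x) = C1*exp(x)


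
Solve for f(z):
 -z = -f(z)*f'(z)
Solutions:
 f(z) = -sqrt(C1 + z^2)
 f(z) = sqrt(C1 + z^2)


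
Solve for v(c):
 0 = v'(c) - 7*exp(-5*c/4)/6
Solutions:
 v(c) = C1 - 14*exp(-5*c/4)/15


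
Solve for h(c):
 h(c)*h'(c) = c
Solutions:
 h(c) = -sqrt(C1 + c^2)
 h(c) = sqrt(C1 + c^2)


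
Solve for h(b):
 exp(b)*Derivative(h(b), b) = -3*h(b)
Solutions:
 h(b) = C1*exp(3*exp(-b))


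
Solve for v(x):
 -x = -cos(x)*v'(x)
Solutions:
 v(x) = C1 + Integral(x/cos(x), x)


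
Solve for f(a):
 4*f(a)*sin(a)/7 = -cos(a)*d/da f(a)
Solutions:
 f(a) = C1*cos(a)^(4/7)


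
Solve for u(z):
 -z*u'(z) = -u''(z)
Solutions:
 u(z) = C1 + C2*erfi(sqrt(2)*z/2)


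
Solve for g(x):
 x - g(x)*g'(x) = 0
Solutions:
 g(x) = -sqrt(C1 + x^2)
 g(x) = sqrt(C1 + x^2)


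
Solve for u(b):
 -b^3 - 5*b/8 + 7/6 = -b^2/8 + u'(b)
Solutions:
 u(b) = C1 - b^4/4 + b^3/24 - 5*b^2/16 + 7*b/6


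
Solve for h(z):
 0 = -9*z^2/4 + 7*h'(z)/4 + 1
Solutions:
 h(z) = C1 + 3*z^3/7 - 4*z/7


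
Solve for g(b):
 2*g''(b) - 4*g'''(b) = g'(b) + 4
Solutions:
 g(b) = C1 - 4*b + (C2*sin(sqrt(3)*b/4) + C3*cos(sqrt(3)*b/4))*exp(b/4)


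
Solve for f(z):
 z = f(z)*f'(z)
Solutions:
 f(z) = -sqrt(C1 + z^2)
 f(z) = sqrt(C1 + z^2)


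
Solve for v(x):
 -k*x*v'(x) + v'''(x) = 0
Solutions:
 v(x) = C1 + Integral(C2*airyai(k^(1/3)*x) + C3*airybi(k^(1/3)*x), x)


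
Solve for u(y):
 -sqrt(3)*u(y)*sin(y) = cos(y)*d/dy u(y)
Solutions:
 u(y) = C1*cos(y)^(sqrt(3))


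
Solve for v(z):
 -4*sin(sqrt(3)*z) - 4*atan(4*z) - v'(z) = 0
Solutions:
 v(z) = C1 - 4*z*atan(4*z) + log(16*z^2 + 1)/2 + 4*sqrt(3)*cos(sqrt(3)*z)/3


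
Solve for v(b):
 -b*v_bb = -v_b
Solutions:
 v(b) = C1 + C2*b^2


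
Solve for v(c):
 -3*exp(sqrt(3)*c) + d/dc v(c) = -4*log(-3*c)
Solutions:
 v(c) = C1 - 4*c*log(-c) + 4*c*(1 - log(3)) + sqrt(3)*exp(sqrt(3)*c)


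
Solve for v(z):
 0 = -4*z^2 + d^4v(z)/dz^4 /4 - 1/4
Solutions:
 v(z) = C1 + C2*z + C3*z^2 + C4*z^3 + 2*z^6/45 + z^4/24


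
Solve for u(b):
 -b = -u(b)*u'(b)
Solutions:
 u(b) = -sqrt(C1 + b^2)
 u(b) = sqrt(C1 + b^2)


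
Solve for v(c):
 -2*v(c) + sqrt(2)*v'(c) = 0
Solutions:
 v(c) = C1*exp(sqrt(2)*c)


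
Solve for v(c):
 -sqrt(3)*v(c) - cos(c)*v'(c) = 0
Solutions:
 v(c) = C1*(sin(c) - 1)^(sqrt(3)/2)/(sin(c) + 1)^(sqrt(3)/2)


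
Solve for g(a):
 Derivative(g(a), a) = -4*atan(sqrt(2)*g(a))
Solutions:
 Integral(1/atan(sqrt(2)*_y), (_y, g(a))) = C1 - 4*a


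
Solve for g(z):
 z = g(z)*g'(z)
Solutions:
 g(z) = -sqrt(C1 + z^2)
 g(z) = sqrt(C1 + z^2)


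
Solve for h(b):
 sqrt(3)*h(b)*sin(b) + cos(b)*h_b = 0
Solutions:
 h(b) = C1*cos(b)^(sqrt(3))


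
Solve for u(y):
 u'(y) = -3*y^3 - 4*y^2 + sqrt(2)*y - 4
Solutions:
 u(y) = C1 - 3*y^4/4 - 4*y^3/3 + sqrt(2)*y^2/2 - 4*y


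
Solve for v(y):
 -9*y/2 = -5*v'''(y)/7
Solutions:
 v(y) = C1 + C2*y + C3*y^2 + 21*y^4/80


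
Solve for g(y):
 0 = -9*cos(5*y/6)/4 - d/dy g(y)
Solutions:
 g(y) = C1 - 27*sin(5*y/6)/10


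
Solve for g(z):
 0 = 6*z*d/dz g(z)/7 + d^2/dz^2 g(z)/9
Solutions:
 g(z) = C1 + C2*erf(3*sqrt(21)*z/7)


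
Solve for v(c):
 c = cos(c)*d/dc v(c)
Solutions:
 v(c) = C1 + Integral(c/cos(c), c)


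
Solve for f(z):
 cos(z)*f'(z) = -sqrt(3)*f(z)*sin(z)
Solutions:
 f(z) = C1*cos(z)^(sqrt(3))


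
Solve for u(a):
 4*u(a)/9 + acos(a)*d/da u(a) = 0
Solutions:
 u(a) = C1*exp(-4*Integral(1/acos(a), a)/9)


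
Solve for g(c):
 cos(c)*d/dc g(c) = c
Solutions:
 g(c) = C1 + Integral(c/cos(c), c)


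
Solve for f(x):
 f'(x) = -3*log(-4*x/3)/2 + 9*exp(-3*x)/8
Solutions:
 f(x) = C1 - 3*x*log(-x)/2 + x*(-3*log(2) + 3/2 + 3*log(3)/2) - 3*exp(-3*x)/8


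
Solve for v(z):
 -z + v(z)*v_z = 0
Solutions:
 v(z) = -sqrt(C1 + z^2)
 v(z) = sqrt(C1 + z^2)


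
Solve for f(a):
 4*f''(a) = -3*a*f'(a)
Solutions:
 f(a) = C1 + C2*erf(sqrt(6)*a/4)


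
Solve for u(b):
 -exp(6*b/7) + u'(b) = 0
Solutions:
 u(b) = C1 + 7*exp(6*b/7)/6


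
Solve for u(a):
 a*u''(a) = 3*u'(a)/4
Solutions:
 u(a) = C1 + C2*a^(7/4)


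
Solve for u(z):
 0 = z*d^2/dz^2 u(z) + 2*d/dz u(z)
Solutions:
 u(z) = C1 + C2/z


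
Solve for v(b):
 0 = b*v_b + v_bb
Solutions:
 v(b) = C1 + C2*erf(sqrt(2)*b/2)


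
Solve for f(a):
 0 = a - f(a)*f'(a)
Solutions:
 f(a) = -sqrt(C1 + a^2)
 f(a) = sqrt(C1 + a^2)


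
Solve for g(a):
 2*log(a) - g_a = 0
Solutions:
 g(a) = C1 + 2*a*log(a) - 2*a


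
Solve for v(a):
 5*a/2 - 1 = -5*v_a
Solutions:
 v(a) = C1 - a^2/4 + a/5


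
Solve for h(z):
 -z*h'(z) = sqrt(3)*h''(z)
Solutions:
 h(z) = C1 + C2*erf(sqrt(2)*3^(3/4)*z/6)


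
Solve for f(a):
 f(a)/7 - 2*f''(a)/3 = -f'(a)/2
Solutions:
 f(a) = C1*exp(a*(21 - sqrt(1113))/56) + C2*exp(a*(21 + sqrt(1113))/56)


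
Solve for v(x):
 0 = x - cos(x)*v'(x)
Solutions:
 v(x) = C1 + Integral(x/cos(x), x)


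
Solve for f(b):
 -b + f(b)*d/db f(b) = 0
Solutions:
 f(b) = -sqrt(C1 + b^2)
 f(b) = sqrt(C1 + b^2)


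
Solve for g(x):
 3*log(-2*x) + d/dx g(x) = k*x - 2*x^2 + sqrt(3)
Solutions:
 g(x) = C1 + k*x^2/2 - 2*x^3/3 - 3*x*log(-x) + x*(-3*log(2) + sqrt(3) + 3)


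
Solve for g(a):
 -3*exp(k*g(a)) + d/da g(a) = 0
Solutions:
 g(a) = Piecewise((log(-1/(C1*k + 3*a*k))/k, Ne(k, 0)), (nan, True))
 g(a) = Piecewise((C1 + 3*a, Eq(k, 0)), (nan, True))


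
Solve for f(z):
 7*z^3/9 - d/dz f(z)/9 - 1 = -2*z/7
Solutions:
 f(z) = C1 + 7*z^4/4 + 9*z^2/7 - 9*z


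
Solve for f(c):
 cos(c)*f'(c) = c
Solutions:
 f(c) = C1 + Integral(c/cos(c), c)


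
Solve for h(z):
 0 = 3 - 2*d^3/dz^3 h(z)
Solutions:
 h(z) = C1 + C2*z + C3*z^2 + z^3/4


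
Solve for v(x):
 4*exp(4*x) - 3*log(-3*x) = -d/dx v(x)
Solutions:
 v(x) = C1 + 3*x*log(-x) + 3*x*(-1 + log(3)) - exp(4*x)


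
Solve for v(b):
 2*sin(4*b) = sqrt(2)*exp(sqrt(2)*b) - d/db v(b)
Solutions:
 v(b) = C1 + exp(sqrt(2)*b) + cos(4*b)/2


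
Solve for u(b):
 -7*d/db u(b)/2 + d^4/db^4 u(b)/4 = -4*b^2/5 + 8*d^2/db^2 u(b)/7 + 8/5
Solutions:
 u(b) = C1 + C2*exp(-b*(32/(sqrt(8841441)/441 + 7)^(1/3) + 21*(sqrt(8841441)/441 + 7)^(1/3))/42)*sin(sqrt(3)*b*(-21*(sqrt(8841441)/441 + 7)^(1/3) + 32/(sqrt(8841441)/441 + 7)^(1/3))/42) + C3*exp(-b*(32/(sqrt(8841441)/441 + 7)^(1/3) + 21*(sqrt(8841441)/441 + 7)^(1/3))/42)*cos(sqrt(3)*b*(-21*(sqrt(8841441)/441 + 7)^(1/3) + 32/(sqrt(8841441)/441 + 7)^(1/3))/42) + C4*exp(b*(32/(21*(sqrt(8841441)/441 + 7)^(1/3)) + (sqrt(8841441)/441 + 7)^(1/3))) + 8*b^3/105 - 128*b^2/1715 - 6864*b/16807


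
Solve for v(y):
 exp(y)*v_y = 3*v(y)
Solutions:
 v(y) = C1*exp(-3*exp(-y))


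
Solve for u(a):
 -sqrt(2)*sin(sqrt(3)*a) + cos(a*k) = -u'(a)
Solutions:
 u(a) = C1 - sqrt(6)*cos(sqrt(3)*a)/3 - sin(a*k)/k


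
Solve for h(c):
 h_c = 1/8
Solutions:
 h(c) = C1 + c/8


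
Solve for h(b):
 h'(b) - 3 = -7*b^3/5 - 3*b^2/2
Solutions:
 h(b) = C1 - 7*b^4/20 - b^3/2 + 3*b


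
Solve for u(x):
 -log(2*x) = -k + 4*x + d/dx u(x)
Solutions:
 u(x) = C1 + k*x - 2*x^2 - x*log(x) - x*log(2) + x


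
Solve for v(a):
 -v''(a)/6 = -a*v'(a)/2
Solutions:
 v(a) = C1 + C2*erfi(sqrt(6)*a/2)


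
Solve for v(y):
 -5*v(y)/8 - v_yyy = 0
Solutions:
 v(y) = C3*exp(-5^(1/3)*y/2) + (C1*sin(sqrt(3)*5^(1/3)*y/4) + C2*cos(sqrt(3)*5^(1/3)*y/4))*exp(5^(1/3)*y/4)


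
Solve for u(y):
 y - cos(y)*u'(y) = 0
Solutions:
 u(y) = C1 + Integral(y/cos(y), y)


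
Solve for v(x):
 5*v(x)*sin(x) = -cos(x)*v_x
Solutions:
 v(x) = C1*cos(x)^5


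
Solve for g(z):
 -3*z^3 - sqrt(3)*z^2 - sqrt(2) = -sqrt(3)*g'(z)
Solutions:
 g(z) = C1 + sqrt(3)*z^4/4 + z^3/3 + sqrt(6)*z/3


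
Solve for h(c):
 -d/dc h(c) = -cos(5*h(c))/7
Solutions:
 -c/7 - log(sin(5*h(c)) - 1)/10 + log(sin(5*h(c)) + 1)/10 = C1


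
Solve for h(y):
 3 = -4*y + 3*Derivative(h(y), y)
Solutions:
 h(y) = C1 + 2*y^2/3 + y


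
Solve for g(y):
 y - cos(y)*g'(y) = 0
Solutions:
 g(y) = C1 + Integral(y/cos(y), y)


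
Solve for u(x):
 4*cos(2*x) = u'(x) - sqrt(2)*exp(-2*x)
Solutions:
 u(x) = C1 + 2*sin(2*x) - sqrt(2)*exp(-2*x)/2


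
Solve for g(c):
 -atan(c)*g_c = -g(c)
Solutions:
 g(c) = C1*exp(Integral(1/atan(c), c))


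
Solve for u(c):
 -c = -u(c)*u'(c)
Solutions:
 u(c) = -sqrt(C1 + c^2)
 u(c) = sqrt(C1 + c^2)


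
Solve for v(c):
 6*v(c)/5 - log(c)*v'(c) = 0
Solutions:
 v(c) = C1*exp(6*li(c)/5)


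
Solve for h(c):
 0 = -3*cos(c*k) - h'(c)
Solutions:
 h(c) = C1 - 3*sin(c*k)/k


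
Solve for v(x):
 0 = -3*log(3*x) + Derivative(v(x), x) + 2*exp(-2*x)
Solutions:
 v(x) = C1 + 3*x*log(x) + 3*x*(-1 + log(3)) + exp(-2*x)


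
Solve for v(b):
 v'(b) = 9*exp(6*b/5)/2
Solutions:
 v(b) = C1 + 15*exp(6*b/5)/4


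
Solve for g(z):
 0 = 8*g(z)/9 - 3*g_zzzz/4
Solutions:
 g(z) = C1*exp(-2*6^(1/4)*z/3) + C2*exp(2*6^(1/4)*z/3) + C3*sin(2*6^(1/4)*z/3) + C4*cos(2*6^(1/4)*z/3)


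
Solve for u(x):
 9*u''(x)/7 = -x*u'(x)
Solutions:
 u(x) = C1 + C2*erf(sqrt(14)*x/6)


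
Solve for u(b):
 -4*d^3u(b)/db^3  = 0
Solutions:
 u(b) = C1 + C2*b + C3*b^2


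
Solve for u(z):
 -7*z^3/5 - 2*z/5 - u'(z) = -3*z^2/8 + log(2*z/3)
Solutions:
 u(z) = C1 - 7*z^4/20 + z^3/8 - z^2/5 - z*log(z) + z*log(3/2) + z


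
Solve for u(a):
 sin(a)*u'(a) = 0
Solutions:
 u(a) = C1


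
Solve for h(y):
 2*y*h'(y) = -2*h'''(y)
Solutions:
 h(y) = C1 + Integral(C2*airyai(-y) + C3*airybi(-y), y)


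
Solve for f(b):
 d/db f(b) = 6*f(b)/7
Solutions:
 f(b) = C1*exp(6*b/7)


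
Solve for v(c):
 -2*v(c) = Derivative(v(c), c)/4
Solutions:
 v(c) = C1*exp(-8*c)


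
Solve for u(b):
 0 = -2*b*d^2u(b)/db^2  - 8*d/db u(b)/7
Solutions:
 u(b) = C1 + C2*b^(3/7)


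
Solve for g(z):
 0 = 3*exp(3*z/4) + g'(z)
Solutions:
 g(z) = C1 - 4*exp(3*z/4)


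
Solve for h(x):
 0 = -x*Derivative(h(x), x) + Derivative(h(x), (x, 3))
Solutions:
 h(x) = C1 + Integral(C2*airyai(x) + C3*airybi(x), x)


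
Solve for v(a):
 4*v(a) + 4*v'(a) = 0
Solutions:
 v(a) = C1*exp(-a)


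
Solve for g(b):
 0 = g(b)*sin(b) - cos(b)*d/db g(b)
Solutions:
 g(b) = C1/cos(b)


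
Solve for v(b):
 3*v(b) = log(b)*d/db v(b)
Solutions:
 v(b) = C1*exp(3*li(b))


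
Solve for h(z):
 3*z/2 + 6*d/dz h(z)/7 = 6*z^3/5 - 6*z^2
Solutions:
 h(z) = C1 + 7*z^4/20 - 7*z^3/3 - 7*z^2/8


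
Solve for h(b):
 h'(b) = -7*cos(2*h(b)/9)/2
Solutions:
 7*b/2 - 9*log(sin(2*h(b)/9) - 1)/4 + 9*log(sin(2*h(b)/9) + 1)/4 = C1


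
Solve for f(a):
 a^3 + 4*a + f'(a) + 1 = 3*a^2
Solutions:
 f(a) = C1 - a^4/4 + a^3 - 2*a^2 - a


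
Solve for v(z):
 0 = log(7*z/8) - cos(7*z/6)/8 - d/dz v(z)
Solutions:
 v(z) = C1 + z*log(z) - 3*z*log(2) - z + z*log(7) - 3*sin(7*z/6)/28


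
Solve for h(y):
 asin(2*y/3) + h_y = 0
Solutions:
 h(y) = C1 - y*asin(2*y/3) - sqrt(9 - 4*y^2)/2


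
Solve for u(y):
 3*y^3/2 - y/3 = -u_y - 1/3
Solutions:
 u(y) = C1 - 3*y^4/8 + y^2/6 - y/3


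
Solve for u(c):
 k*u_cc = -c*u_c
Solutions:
 u(c) = C1 + C2*sqrt(k)*erf(sqrt(2)*c*sqrt(1/k)/2)


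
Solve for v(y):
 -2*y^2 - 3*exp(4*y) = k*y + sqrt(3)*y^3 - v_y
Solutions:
 v(y) = C1 + k*y^2/2 + sqrt(3)*y^4/4 + 2*y^3/3 + 3*exp(4*y)/4


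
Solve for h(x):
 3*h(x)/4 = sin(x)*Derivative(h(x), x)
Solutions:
 h(x) = C1*(cos(x) - 1)^(3/8)/(cos(x) + 1)^(3/8)


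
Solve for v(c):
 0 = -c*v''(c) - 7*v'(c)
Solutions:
 v(c) = C1 + C2/c^6


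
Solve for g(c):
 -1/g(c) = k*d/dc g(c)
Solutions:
 g(c) = -sqrt(C1 - 2*c/k)
 g(c) = sqrt(C1 - 2*c/k)


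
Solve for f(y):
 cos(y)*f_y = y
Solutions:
 f(y) = C1 + Integral(y/cos(y), y)


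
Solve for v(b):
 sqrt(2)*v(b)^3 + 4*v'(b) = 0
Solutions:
 v(b) = -sqrt(2)*sqrt(-1/(C1 - sqrt(2)*b))
 v(b) = sqrt(2)*sqrt(-1/(C1 - sqrt(2)*b))


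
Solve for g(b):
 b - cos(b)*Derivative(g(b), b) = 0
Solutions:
 g(b) = C1 + Integral(b/cos(b), b)


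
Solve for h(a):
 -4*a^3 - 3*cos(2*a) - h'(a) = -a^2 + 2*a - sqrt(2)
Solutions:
 h(a) = C1 - a^4 + a^3/3 - a^2 + sqrt(2)*a - 3*sin(2*a)/2


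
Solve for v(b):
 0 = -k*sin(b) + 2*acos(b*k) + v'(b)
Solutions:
 v(b) = C1 - k*cos(b) - 2*Piecewise((b*acos(b*k) - sqrt(-b^2*k^2 + 1)/k, Ne(k, 0)), (pi*b/2, True))


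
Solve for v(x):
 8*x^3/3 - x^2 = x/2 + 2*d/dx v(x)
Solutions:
 v(x) = C1 + x^4/3 - x^3/6 - x^2/8


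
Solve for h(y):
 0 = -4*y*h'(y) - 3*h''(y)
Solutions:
 h(y) = C1 + C2*erf(sqrt(6)*y/3)


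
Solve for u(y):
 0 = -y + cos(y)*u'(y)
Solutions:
 u(y) = C1 + Integral(y/cos(y), y)


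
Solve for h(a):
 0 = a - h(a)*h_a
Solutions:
 h(a) = -sqrt(C1 + a^2)
 h(a) = sqrt(C1 + a^2)


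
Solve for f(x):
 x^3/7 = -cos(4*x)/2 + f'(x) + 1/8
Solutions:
 f(x) = C1 + x^4/28 - x/8 + sin(4*x)/8


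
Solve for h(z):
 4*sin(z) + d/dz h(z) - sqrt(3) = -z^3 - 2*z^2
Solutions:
 h(z) = C1 - z^4/4 - 2*z^3/3 + sqrt(3)*z + 4*cos(z)


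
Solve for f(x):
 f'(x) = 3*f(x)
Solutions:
 f(x) = C1*exp(3*x)


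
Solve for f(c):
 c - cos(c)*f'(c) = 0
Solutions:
 f(c) = C1 + Integral(c/cos(c), c)


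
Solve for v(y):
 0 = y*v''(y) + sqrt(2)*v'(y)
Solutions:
 v(y) = C1 + C2*y^(1 - sqrt(2))


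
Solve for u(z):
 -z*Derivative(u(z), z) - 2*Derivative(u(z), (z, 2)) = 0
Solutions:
 u(z) = C1 + C2*erf(z/2)


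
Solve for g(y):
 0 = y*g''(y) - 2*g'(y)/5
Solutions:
 g(y) = C1 + C2*y^(7/5)


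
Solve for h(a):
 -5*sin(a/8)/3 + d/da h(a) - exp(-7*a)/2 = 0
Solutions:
 h(a) = C1 - 40*cos(a/8)/3 - exp(-7*a)/14


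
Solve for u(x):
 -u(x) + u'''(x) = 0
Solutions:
 u(x) = C3*exp(x) + (C1*sin(sqrt(3)*x/2) + C2*cos(sqrt(3)*x/2))*exp(-x/2)


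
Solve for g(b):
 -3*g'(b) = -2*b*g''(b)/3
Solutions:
 g(b) = C1 + C2*b^(11/2)


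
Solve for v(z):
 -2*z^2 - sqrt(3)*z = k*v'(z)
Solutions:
 v(z) = C1 - 2*z^3/(3*k) - sqrt(3)*z^2/(2*k)


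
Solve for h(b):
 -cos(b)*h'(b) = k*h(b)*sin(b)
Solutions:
 h(b) = C1*exp(k*log(cos(b)))


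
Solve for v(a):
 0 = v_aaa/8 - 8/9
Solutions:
 v(a) = C1 + C2*a + C3*a^2 + 32*a^3/27


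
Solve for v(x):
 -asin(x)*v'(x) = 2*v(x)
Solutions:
 v(x) = C1*exp(-2*Integral(1/asin(x), x))


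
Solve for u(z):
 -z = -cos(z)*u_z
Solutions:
 u(z) = C1 + Integral(z/cos(z), z)


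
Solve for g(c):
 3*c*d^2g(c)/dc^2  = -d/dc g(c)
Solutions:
 g(c) = C1 + C2*c^(2/3)


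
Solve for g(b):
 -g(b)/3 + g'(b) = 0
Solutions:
 g(b) = C1*exp(b/3)


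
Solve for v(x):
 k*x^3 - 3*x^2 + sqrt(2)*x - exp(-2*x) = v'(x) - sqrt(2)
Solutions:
 v(x) = C1 + k*x^4/4 - x^3 + sqrt(2)*x^2/2 + sqrt(2)*x + exp(-2*x)/2


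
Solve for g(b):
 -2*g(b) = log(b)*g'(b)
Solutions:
 g(b) = C1*exp(-2*li(b))


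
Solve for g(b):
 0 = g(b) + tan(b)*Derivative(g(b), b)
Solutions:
 g(b) = C1/sin(b)


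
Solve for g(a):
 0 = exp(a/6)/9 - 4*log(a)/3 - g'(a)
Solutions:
 g(a) = C1 - 4*a*log(a)/3 + 4*a/3 + 2*exp(a/6)/3


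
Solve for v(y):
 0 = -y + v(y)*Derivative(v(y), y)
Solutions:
 v(y) = -sqrt(C1 + y^2)
 v(y) = sqrt(C1 + y^2)


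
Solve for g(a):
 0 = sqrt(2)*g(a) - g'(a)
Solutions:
 g(a) = C1*exp(sqrt(2)*a)


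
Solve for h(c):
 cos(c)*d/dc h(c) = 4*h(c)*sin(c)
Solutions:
 h(c) = C1/cos(c)^4


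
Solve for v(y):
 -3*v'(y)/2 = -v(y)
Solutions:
 v(y) = C1*exp(2*y/3)


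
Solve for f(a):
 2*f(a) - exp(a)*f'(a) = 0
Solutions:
 f(a) = C1*exp(-2*exp(-a))


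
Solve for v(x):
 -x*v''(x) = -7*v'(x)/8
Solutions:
 v(x) = C1 + C2*x^(15/8)


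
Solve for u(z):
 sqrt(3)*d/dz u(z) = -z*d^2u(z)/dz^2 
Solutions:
 u(z) = C1 + C2*z^(1 - sqrt(3))


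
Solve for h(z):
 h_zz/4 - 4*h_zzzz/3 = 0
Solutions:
 h(z) = C1 + C2*z + C3*exp(-sqrt(3)*z/4) + C4*exp(sqrt(3)*z/4)


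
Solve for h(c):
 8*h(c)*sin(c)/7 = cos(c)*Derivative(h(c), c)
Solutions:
 h(c) = C1/cos(c)^(8/7)


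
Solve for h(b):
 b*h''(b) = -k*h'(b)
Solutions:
 h(b) = C1 + b^(1 - re(k))*(C2*sin(log(b)*Abs(im(k))) + C3*cos(log(b)*im(k)))


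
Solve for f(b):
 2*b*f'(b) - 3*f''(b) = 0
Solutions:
 f(b) = C1 + C2*erfi(sqrt(3)*b/3)


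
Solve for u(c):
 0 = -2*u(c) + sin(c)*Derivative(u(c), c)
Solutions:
 u(c) = C1*(cos(c) - 1)/(cos(c) + 1)


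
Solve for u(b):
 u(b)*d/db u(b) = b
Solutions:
 u(b) = -sqrt(C1 + b^2)
 u(b) = sqrt(C1 + b^2)


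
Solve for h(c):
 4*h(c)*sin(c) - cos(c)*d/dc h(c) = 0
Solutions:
 h(c) = C1/cos(c)^4


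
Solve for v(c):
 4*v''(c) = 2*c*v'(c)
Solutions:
 v(c) = C1 + C2*erfi(c/2)


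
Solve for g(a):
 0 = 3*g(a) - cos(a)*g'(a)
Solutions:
 g(a) = C1*(sin(a) + 1)^(3/2)/(sin(a) - 1)^(3/2)


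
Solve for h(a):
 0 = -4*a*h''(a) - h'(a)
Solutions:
 h(a) = C1 + C2*a^(3/4)


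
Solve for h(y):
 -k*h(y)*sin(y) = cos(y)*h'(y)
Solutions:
 h(y) = C1*exp(k*log(cos(y)))


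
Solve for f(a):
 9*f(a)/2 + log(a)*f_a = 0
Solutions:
 f(a) = C1*exp(-9*li(a)/2)


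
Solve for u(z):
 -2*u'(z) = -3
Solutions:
 u(z) = C1 + 3*z/2


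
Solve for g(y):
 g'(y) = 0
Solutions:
 g(y) = C1


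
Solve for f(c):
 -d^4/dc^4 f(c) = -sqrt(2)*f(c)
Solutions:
 f(c) = C1*exp(-2^(1/8)*c) + C2*exp(2^(1/8)*c) + C3*sin(2^(1/8)*c) + C4*cos(2^(1/8)*c)


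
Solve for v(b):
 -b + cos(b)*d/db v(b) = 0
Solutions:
 v(b) = C1 + Integral(b/cos(b), b)


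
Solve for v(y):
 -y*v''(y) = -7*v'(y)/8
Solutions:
 v(y) = C1 + C2*y^(15/8)


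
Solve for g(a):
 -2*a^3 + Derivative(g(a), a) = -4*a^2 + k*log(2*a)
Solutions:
 g(a) = C1 + a^4/2 - 4*a^3/3 + a*k*log(a) - a*k + a*k*log(2)


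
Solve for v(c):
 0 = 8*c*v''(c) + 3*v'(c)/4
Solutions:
 v(c) = C1 + C2*c^(29/32)


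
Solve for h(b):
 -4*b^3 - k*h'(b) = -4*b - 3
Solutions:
 h(b) = C1 - b^4/k + 2*b^2/k + 3*b/k


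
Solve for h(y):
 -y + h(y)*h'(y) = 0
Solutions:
 h(y) = -sqrt(C1 + y^2)
 h(y) = sqrt(C1 + y^2)


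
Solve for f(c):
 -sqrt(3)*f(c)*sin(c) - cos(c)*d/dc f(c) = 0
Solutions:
 f(c) = C1*cos(c)^(sqrt(3))


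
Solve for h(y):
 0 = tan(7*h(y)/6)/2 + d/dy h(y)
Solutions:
 h(y) = -6*asin(C1*exp(-7*y/12))/7 + 6*pi/7
 h(y) = 6*asin(C1*exp(-7*y/12))/7


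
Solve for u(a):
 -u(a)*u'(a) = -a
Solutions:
 u(a) = -sqrt(C1 + a^2)
 u(a) = sqrt(C1 + a^2)


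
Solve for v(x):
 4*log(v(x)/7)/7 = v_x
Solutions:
 7*Integral(1/(-log(_y) + log(7)), (_y, v(x)))/4 = C1 - x


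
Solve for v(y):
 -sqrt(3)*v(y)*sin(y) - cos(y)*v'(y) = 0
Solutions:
 v(y) = C1*cos(y)^(sqrt(3))


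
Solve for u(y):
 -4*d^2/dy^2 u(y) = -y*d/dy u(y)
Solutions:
 u(y) = C1 + C2*erfi(sqrt(2)*y/4)


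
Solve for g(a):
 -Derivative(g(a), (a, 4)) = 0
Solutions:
 g(a) = C1 + C2*a + C3*a^2 + C4*a^3


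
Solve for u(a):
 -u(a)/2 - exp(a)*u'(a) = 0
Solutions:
 u(a) = C1*exp(exp(-a)/2)


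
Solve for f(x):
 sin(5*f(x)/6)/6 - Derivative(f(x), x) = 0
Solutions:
 -x/6 + 3*log(cos(5*f(x)/6) - 1)/5 - 3*log(cos(5*f(x)/6) + 1)/5 = C1


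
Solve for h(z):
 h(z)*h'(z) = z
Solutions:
 h(z) = -sqrt(C1 + z^2)
 h(z) = sqrt(C1 + z^2)


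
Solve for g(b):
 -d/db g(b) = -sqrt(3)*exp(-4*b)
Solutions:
 g(b) = C1 - sqrt(3)*exp(-4*b)/4


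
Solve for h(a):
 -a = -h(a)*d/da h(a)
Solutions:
 h(a) = -sqrt(C1 + a^2)
 h(a) = sqrt(C1 + a^2)


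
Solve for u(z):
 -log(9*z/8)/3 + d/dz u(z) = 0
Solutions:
 u(z) = C1 + z*log(z)/3 - z*log(2) - z/3 + 2*z*log(3)/3


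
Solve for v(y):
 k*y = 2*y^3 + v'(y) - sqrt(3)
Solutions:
 v(y) = C1 + k*y^2/2 - y^4/2 + sqrt(3)*y


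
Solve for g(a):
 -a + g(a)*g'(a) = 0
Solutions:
 g(a) = -sqrt(C1 + a^2)
 g(a) = sqrt(C1 + a^2)


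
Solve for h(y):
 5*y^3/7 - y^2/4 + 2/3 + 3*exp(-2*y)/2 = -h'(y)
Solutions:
 h(y) = C1 - 5*y^4/28 + y^3/12 - 2*y/3 + 3*exp(-2*y)/4


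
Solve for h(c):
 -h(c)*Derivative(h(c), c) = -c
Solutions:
 h(c) = -sqrt(C1 + c^2)
 h(c) = sqrt(C1 + c^2)


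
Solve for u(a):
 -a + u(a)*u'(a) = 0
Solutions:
 u(a) = -sqrt(C1 + a^2)
 u(a) = sqrt(C1 + a^2)


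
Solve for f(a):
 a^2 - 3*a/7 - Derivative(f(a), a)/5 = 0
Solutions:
 f(a) = C1 + 5*a^3/3 - 15*a^2/14


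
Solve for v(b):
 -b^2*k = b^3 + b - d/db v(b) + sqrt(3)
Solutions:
 v(b) = C1 + b^4/4 + b^3*k/3 + b^2/2 + sqrt(3)*b


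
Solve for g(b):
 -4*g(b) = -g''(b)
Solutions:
 g(b) = C1*exp(-2*b) + C2*exp(2*b)


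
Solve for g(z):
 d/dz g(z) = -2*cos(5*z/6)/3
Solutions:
 g(z) = C1 - 4*sin(5*z/6)/5


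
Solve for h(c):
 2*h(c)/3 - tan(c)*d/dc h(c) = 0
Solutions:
 h(c) = C1*sin(c)^(2/3)


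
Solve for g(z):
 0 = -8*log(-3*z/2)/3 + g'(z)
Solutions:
 g(z) = C1 + 8*z*log(-z)/3 + 8*z*(-1 - log(2) + log(3))/3


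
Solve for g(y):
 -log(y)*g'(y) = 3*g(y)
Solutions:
 g(y) = C1*exp(-3*li(y))


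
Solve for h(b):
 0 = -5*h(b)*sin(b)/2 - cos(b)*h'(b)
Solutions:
 h(b) = C1*cos(b)^(5/2)


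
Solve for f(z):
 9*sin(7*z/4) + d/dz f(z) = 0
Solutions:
 f(z) = C1 + 36*cos(7*z/4)/7


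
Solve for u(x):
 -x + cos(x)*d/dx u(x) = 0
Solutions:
 u(x) = C1 + Integral(x/cos(x), x)


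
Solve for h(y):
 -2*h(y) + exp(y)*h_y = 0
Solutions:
 h(y) = C1*exp(-2*exp(-y))


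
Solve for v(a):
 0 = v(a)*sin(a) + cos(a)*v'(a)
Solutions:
 v(a) = C1*cos(a)


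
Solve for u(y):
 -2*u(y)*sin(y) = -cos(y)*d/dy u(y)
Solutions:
 u(y) = C1/cos(y)^2


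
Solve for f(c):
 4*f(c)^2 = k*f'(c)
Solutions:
 f(c) = -k/(C1*k + 4*c)


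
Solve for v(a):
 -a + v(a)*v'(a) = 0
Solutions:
 v(a) = -sqrt(C1 + a^2)
 v(a) = sqrt(C1 + a^2)


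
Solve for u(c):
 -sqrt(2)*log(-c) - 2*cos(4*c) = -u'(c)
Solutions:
 u(c) = C1 + sqrt(2)*c*(log(-c) - 1) + sin(4*c)/2


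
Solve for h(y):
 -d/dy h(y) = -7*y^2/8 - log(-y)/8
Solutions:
 h(y) = C1 + 7*y^3/24 + y*log(-y)/8 - y/8


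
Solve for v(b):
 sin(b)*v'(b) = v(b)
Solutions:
 v(b) = C1*sqrt(cos(b) - 1)/sqrt(cos(b) + 1)


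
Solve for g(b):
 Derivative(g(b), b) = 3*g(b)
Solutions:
 g(b) = C1*exp(3*b)


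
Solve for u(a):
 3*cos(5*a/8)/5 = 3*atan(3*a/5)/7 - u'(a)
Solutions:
 u(a) = C1 + 3*a*atan(3*a/5)/7 - 5*log(9*a^2 + 25)/14 - 24*sin(5*a/8)/25


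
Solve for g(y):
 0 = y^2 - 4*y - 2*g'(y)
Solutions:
 g(y) = C1 + y^3/6 - y^2


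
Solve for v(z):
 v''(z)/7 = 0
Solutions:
 v(z) = C1 + C2*z


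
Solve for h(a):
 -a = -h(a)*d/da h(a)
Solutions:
 h(a) = -sqrt(C1 + a^2)
 h(a) = sqrt(C1 + a^2)


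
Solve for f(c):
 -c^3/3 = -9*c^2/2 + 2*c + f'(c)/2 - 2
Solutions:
 f(c) = C1 - c^4/6 + 3*c^3 - 2*c^2 + 4*c


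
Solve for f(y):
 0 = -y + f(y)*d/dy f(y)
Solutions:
 f(y) = -sqrt(C1 + y^2)
 f(y) = sqrt(C1 + y^2)


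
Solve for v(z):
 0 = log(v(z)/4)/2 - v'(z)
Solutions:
 2*Integral(1/(-log(_y) + 2*log(2)), (_y, v(z))) = C1 - z


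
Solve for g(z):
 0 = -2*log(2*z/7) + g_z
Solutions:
 g(z) = C1 + 2*z*log(z) + z*log(4/49) - 2*z


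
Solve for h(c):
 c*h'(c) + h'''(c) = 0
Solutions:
 h(c) = C1 + Integral(C2*airyai(-c) + C3*airybi(-c), c)


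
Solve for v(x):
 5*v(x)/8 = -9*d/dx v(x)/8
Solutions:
 v(x) = C1*exp(-5*x/9)


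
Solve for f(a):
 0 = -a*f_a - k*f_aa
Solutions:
 f(a) = C1 + C2*sqrt(k)*erf(sqrt(2)*a*sqrt(1/k)/2)


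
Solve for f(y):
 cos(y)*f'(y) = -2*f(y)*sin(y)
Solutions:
 f(y) = C1*cos(y)^2


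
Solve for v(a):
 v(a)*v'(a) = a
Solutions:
 v(a) = -sqrt(C1 + a^2)
 v(a) = sqrt(C1 + a^2)


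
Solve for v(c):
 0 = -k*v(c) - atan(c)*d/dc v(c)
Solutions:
 v(c) = C1*exp(-k*Integral(1/atan(c), c))


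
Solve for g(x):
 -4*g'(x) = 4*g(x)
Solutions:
 g(x) = C1*exp(-x)


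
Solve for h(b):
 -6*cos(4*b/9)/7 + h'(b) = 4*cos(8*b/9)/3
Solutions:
 h(b) = C1 + 27*sin(4*b/9)/14 + 3*sin(8*b/9)/2


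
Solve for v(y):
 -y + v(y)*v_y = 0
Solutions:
 v(y) = -sqrt(C1 + y^2)
 v(y) = sqrt(C1 + y^2)


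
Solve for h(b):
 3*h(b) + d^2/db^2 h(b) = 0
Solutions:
 h(b) = C1*sin(sqrt(3)*b) + C2*cos(sqrt(3)*b)


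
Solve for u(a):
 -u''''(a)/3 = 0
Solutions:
 u(a) = C1 + C2*a + C3*a^2 + C4*a^3


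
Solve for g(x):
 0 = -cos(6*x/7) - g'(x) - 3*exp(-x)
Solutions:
 g(x) = C1 - 7*sin(6*x/7)/6 + 3*exp(-x)


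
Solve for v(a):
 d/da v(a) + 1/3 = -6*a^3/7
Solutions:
 v(a) = C1 - 3*a^4/14 - a/3


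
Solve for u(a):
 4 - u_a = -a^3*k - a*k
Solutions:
 u(a) = C1 + a^4*k/4 + a^2*k/2 + 4*a


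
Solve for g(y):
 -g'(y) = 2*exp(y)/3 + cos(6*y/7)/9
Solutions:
 g(y) = C1 - 2*exp(y)/3 - 7*sin(6*y/7)/54


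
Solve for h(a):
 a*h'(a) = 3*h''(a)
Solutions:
 h(a) = C1 + C2*erfi(sqrt(6)*a/6)


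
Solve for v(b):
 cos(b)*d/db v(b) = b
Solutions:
 v(b) = C1 + Integral(b/cos(b), b)


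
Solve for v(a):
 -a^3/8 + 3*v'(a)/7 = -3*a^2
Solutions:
 v(a) = C1 + 7*a^4/96 - 7*a^3/3


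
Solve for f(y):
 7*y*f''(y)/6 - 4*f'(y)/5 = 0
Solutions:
 f(y) = C1 + C2*y^(59/35)


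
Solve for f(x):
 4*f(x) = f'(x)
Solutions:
 f(x) = C1*exp(4*x)


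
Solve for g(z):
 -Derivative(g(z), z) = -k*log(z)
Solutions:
 g(z) = C1 + k*z*log(z) - k*z


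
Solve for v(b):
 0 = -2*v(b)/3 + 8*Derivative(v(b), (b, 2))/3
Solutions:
 v(b) = C1*exp(-b/2) + C2*exp(b/2)


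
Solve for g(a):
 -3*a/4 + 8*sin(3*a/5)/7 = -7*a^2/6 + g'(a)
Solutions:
 g(a) = C1 + 7*a^3/18 - 3*a^2/8 - 40*cos(3*a/5)/21


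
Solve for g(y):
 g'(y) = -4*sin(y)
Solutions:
 g(y) = C1 + 4*cos(y)


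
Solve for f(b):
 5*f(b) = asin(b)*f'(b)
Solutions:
 f(b) = C1*exp(5*Integral(1/asin(b), b))


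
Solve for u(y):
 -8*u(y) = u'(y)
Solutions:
 u(y) = C1*exp(-8*y)


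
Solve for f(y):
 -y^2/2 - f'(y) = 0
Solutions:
 f(y) = C1 - y^3/6


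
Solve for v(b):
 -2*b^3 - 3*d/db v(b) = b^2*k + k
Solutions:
 v(b) = C1 - b^4/6 - b^3*k/9 - b*k/3


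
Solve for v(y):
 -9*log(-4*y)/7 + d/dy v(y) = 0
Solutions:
 v(y) = C1 + 9*y*log(-y)/7 + 9*y*(-1 + 2*log(2))/7


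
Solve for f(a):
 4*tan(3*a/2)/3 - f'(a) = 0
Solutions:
 f(a) = C1 - 8*log(cos(3*a/2))/9


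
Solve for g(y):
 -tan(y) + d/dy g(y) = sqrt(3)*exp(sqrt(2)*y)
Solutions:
 g(y) = C1 + sqrt(6)*exp(sqrt(2)*y)/2 - log(cos(y))


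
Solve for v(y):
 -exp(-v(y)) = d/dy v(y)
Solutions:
 v(y) = log(C1 - y)


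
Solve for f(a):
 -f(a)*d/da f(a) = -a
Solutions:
 f(a) = -sqrt(C1 + a^2)
 f(a) = sqrt(C1 + a^2)


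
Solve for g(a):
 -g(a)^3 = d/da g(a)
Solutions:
 g(a) = -sqrt(2)*sqrt(-1/(C1 - a))/2
 g(a) = sqrt(2)*sqrt(-1/(C1 - a))/2


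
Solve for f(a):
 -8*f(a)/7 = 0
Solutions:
 f(a) = 0


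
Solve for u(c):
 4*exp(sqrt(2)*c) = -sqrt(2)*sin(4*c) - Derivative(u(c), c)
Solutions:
 u(c) = C1 - 2*sqrt(2)*exp(sqrt(2)*c) + sqrt(2)*cos(4*c)/4


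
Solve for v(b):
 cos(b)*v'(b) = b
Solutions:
 v(b) = C1 + Integral(b/cos(b), b)


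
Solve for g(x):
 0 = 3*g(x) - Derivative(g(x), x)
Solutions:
 g(x) = C1*exp(3*x)


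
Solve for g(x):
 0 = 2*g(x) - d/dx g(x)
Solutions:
 g(x) = C1*exp(2*x)


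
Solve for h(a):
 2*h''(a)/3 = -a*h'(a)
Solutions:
 h(a) = C1 + C2*erf(sqrt(3)*a/2)


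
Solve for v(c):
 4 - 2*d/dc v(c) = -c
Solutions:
 v(c) = C1 + c^2/4 + 2*c


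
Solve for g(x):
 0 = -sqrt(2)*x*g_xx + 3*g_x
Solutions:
 g(x) = C1 + C2*x^(1 + 3*sqrt(2)/2)


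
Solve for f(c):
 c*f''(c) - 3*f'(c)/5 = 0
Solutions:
 f(c) = C1 + C2*c^(8/5)


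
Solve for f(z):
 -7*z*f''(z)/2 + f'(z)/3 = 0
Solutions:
 f(z) = C1 + C2*z^(23/21)


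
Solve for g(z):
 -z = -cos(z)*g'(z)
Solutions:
 g(z) = C1 + Integral(z/cos(z), z)


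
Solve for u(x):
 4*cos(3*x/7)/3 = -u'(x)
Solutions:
 u(x) = C1 - 28*sin(3*x/7)/9


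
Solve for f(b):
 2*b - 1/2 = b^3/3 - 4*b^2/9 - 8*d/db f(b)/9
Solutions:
 f(b) = C1 + 3*b^4/32 - b^3/6 - 9*b^2/8 + 9*b/16


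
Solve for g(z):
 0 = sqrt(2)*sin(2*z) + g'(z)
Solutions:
 g(z) = C1 + sqrt(2)*cos(2*z)/2


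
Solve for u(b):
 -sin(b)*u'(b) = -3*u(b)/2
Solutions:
 u(b) = C1*(cos(b) - 1)^(3/4)/(cos(b) + 1)^(3/4)


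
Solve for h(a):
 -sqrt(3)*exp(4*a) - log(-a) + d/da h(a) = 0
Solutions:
 h(a) = C1 + a*log(-a) - a + sqrt(3)*exp(4*a)/4


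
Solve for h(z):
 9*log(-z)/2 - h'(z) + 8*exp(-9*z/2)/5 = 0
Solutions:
 h(z) = C1 + 9*z*log(-z)/2 - 9*z/2 - 16*exp(-9*z/2)/45


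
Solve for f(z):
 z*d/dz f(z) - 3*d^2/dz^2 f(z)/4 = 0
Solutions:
 f(z) = C1 + C2*erfi(sqrt(6)*z/3)


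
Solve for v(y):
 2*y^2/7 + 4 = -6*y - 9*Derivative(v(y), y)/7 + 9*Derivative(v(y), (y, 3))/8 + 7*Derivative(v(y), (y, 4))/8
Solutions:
 v(y) = C1 + C2*exp(-y*(3*3^(1/3)/(2*sqrt(154) + 25)^(1/3) + 6 + 3^(2/3)*(2*sqrt(154) + 25)^(1/3))/14)*sin(3*3^(1/6)*y*(-(2*sqrt(154) + 25)^(1/3) + 3^(2/3)/(2*sqrt(154) + 25)^(1/3))/14) + C3*exp(-y*(3*3^(1/3)/(2*sqrt(154) + 25)^(1/3) + 6 + 3^(2/3)*(2*sqrt(154) + 25)^(1/3))/14)*cos(3*3^(1/6)*y*(-(2*sqrt(154) + 25)^(1/3) + 3^(2/3)/(2*sqrt(154) + 25)^(1/3))/14) + C4*exp(y*(-3 + 3*3^(1/3)/(2*sqrt(154) + 25)^(1/3) + 3^(2/3)*(2*sqrt(154) + 25)^(1/3))/7) - 2*y^3/27 - 7*y^2/3 - 7*y/2


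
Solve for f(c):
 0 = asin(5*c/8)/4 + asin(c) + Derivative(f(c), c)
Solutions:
 f(c) = C1 - c*asin(5*c/8)/4 - c*asin(c) - sqrt(1 - c^2) - sqrt(64 - 25*c^2)/20


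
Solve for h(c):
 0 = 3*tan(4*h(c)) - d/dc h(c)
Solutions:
 h(c) = -asin(C1*exp(12*c))/4 + pi/4
 h(c) = asin(C1*exp(12*c))/4


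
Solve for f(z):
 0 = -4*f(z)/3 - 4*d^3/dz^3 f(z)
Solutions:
 f(z) = C3*exp(-3^(2/3)*z/3) + (C1*sin(3^(1/6)*z/2) + C2*cos(3^(1/6)*z/2))*exp(3^(2/3)*z/6)


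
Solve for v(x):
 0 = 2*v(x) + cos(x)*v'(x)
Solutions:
 v(x) = C1*(sin(x) - 1)/(sin(x) + 1)


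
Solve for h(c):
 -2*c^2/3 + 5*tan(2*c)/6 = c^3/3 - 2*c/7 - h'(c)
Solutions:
 h(c) = C1 + c^4/12 + 2*c^3/9 - c^2/7 + 5*log(cos(2*c))/12


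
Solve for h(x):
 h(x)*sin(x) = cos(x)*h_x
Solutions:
 h(x) = C1/cos(x)


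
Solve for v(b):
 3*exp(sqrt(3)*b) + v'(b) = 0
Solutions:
 v(b) = C1 - sqrt(3)*exp(sqrt(3)*b)


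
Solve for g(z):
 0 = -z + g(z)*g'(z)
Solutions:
 g(z) = -sqrt(C1 + z^2)
 g(z) = sqrt(C1 + z^2)


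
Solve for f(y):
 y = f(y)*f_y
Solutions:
 f(y) = -sqrt(C1 + y^2)
 f(y) = sqrt(C1 + y^2)


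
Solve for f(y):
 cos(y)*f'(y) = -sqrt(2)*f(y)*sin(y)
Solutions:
 f(y) = C1*cos(y)^(sqrt(2))


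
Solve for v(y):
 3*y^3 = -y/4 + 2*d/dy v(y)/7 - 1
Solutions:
 v(y) = C1 + 21*y^4/8 + 7*y^2/16 + 7*y/2


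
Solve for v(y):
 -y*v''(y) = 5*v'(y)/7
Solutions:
 v(y) = C1 + C2*y^(2/7)


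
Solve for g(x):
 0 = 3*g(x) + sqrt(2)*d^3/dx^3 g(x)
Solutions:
 g(x) = C3*exp(-2^(5/6)*3^(1/3)*x/2) + (C1*sin(6^(5/6)*x/4) + C2*cos(6^(5/6)*x/4))*exp(2^(5/6)*3^(1/3)*x/4)


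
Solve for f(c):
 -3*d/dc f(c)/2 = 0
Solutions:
 f(c) = C1


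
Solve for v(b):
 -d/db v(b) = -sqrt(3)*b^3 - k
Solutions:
 v(b) = C1 + sqrt(3)*b^4/4 + b*k


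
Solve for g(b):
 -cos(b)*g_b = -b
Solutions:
 g(b) = C1 + Integral(b/cos(b), b)


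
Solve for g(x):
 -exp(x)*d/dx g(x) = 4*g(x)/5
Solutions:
 g(x) = C1*exp(4*exp(-x)/5)


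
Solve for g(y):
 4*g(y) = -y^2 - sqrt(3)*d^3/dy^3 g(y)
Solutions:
 g(y) = C3*exp(-2^(2/3)*3^(5/6)*y/3) - y^2/4 + (C1*sin(2^(2/3)*3^(1/3)*y/2) + C2*cos(2^(2/3)*3^(1/3)*y/2))*exp(2^(2/3)*3^(5/6)*y/6)
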